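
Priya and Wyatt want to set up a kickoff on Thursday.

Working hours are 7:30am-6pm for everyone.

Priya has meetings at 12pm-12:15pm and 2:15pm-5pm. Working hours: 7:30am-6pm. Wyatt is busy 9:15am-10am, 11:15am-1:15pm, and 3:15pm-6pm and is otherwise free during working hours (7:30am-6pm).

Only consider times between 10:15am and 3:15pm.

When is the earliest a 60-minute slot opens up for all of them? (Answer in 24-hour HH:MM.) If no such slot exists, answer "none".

10:15

Priya free within 07:30–18:00: 07:30–12:00, 12:15–14:15, 17:00–18:00.
Wyatt free within 07:30–18:00: 07:30–09:15, 10:00–11:15, 13:15–15:15.
Priya ∩ Wyatt: 07:30–09:15, 10:00–11:15, 13:15–14:15.
Restricted to 10:15–15:15: 10:15–11:15, 13:15–14:15.
Windows ≥ 60 min: 10:15–11:15, 13:15–14:15.
Earliest such window starts at 10:15.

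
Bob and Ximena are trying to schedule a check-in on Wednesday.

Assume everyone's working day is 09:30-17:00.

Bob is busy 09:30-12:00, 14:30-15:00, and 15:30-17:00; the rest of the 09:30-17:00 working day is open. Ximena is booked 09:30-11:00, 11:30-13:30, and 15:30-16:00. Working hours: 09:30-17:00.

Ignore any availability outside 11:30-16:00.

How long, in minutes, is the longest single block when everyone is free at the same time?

60 minutes

Bob free within 09:30–17:00: 12:00–14:30, 15:00–15:30.
Ximena free within 09:30–17:00: 11:00–11:30, 13:30–15:30, 16:00–17:00.
Bob ∩ Ximena: 13:30–14:30, 15:00–15:30.
Restricted to 11:30–16:00: 13:30–14:30, 15:00–15:30.
Common window lengths: 60, 30 min; longest is 60.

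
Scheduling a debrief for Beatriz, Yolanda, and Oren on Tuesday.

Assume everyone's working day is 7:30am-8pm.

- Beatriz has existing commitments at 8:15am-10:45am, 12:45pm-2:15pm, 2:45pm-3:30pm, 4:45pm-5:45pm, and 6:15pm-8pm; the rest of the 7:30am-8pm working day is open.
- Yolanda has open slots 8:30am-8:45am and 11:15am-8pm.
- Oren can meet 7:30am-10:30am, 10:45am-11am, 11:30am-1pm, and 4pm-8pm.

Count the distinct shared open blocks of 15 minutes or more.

Beatriz free within 07:30–20:00: 07:30–08:15, 10:45–12:45, 14:15–14:45, 15:30–16:45, 17:45–18:15.
Beatriz ∩ Yolanda: 11:15–12:45, 14:15–14:45, 15:30–16:45, 17:45–18:15.
Beatriz ∩ Yolanda ∩ Oren: 11:30–12:45, 16:00–16:45, 17:45–18:15.
Windows ≥ 15 min: 11:30–12:45, 16:00–16:45, 17:45–18:15.
That's 3 windows.

3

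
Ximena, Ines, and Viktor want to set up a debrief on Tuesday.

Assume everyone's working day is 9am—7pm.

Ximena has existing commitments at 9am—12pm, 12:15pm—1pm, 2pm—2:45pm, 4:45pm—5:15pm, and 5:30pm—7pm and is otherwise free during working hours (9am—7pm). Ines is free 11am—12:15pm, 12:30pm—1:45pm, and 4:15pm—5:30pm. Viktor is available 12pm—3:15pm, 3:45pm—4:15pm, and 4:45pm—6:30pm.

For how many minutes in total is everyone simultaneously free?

75 minutes

Ximena free within 09:00–19:00: 12:00–12:15, 13:00–14:00, 14:45–16:45, 17:15–17:30.
Ximena ∩ Ines: 12:00–12:15, 13:00–13:45, 16:15–16:45, 17:15–17:30.
Ximena ∩ Ines ∩ Viktor: 12:00–12:15, 13:00–13:45, 17:15–17:30.
Total common minutes: 15 + 45 + 15 = 75.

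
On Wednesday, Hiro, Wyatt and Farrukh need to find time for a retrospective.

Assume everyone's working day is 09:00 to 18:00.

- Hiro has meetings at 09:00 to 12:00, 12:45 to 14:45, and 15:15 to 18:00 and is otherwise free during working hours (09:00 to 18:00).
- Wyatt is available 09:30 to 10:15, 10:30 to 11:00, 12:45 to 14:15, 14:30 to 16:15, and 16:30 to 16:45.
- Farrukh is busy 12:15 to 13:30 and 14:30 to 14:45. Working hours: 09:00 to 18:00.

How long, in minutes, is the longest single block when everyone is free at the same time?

30 minutes

Hiro free within 09:00–18:00: 12:00–12:45, 14:45–15:15.
Farrukh free within 09:00–18:00: 09:00–12:15, 13:30–14:30, 14:45–18:00.
Hiro ∩ Wyatt: 14:45–15:15.
Hiro ∩ Wyatt ∩ Farrukh: 14:45–15:15.
Single common window of 30 minutes.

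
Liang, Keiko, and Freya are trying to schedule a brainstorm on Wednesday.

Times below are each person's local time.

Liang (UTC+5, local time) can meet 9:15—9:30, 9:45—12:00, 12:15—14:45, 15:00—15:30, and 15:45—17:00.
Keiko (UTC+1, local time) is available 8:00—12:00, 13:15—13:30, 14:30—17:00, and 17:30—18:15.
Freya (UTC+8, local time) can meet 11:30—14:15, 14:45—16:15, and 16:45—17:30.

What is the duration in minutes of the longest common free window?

Liang → UTC: 04:15–04:30, 04:45–07:00, 07:15–09:45, 10:00–10:30, 10:45–12:00.
Keiko → UTC: 07:00–11:00, 12:15–12:30, 13:30–16:00, 16:30–17:15.
Freya → UTC: 03:30–06:15, 06:45–08:15, 08:45–09:30.
Liang ∩ Keiko: 07:15–09:45, 10:00–10:30, 10:45–11:00.
Liang ∩ Keiko ∩ Freya: 07:15–08:15, 08:45–09:30.
Common window lengths: 60, 45 min; longest is 60.

60 minutes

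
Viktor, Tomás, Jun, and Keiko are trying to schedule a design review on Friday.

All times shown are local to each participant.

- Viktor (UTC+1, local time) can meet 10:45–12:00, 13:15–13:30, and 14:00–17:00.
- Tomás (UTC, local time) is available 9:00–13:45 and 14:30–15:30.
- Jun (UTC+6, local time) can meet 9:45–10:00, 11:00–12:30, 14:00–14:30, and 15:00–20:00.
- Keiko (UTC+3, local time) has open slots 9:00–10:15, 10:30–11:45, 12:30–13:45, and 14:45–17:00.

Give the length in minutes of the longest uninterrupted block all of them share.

60 minutes

Viktor → UTC: 09:45–11:00, 12:15–12:30, 13:00–16:00.
Tomás → UTC: 09:00–13:45, 14:30–15:30.
Jun → UTC: 03:45–04:00, 05:00–06:30, 08:00–08:30, 09:00–14:00.
Keiko → UTC: 06:00–07:15, 07:30–08:45, 09:30–10:45, 11:45–14:00.
Viktor ∩ Tomás: 09:45–11:00, 12:15–12:30, 13:00–13:45, 14:30–15:30.
Viktor ∩ Tomás ∩ Jun: 09:45–11:00, 12:15–12:30, 13:00–13:45.
Viktor ∩ Tomás ∩ Jun ∩ Keiko: 09:45–10:45, 12:15–12:30, 13:00–13:45.
Common window lengths: 60, 15, 45 min; longest is 60.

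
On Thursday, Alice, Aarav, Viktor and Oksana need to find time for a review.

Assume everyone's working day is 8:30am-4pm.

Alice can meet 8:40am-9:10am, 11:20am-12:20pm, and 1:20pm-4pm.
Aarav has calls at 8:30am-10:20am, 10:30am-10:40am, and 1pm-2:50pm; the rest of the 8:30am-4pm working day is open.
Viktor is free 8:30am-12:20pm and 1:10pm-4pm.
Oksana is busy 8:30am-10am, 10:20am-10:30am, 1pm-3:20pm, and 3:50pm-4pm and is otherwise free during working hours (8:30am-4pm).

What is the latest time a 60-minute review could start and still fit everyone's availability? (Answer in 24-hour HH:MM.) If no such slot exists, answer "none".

11:20

Aarav free within 08:30–16:00: 10:20–10:30, 10:40–13:00, 14:50–16:00.
Oksana free within 08:30–16:00: 10:00–10:20, 10:30–13:00, 15:20–15:50.
Alice ∩ Aarav: 11:20–12:20, 14:50–16:00.
Alice ∩ Aarav ∩ Viktor: 11:20–12:20, 14:50–16:00.
Alice ∩ Aarav ∩ Viktor ∩ Oksana: 11:20–12:20, 15:20–15:50.
Windows ≥ 60 min: 11:20–12:20.
Latest start in the last window 11:20–12:20 is 12:20 − 60 min = 11:20.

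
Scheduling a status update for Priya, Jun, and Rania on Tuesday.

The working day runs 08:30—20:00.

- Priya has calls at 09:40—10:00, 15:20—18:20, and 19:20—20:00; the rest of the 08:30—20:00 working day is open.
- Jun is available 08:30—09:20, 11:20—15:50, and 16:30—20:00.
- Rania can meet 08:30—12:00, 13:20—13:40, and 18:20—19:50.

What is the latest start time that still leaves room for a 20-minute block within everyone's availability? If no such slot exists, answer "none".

Priya free within 08:30–20:00: 08:30–09:40, 10:00–15:20, 18:20–19:20.
Priya ∩ Jun: 08:30–09:20, 11:20–15:20, 18:20–19:20.
Priya ∩ Jun ∩ Rania: 08:30–09:20, 11:20–12:00, 13:20–13:40, 18:20–19:20.
Windows ≥ 20 min: 08:30–09:20, 11:20–12:00, 13:20–13:40, 18:20–19:20.
Latest start in the last window 18:20–19:20 is 19:20 − 20 min = 19:00.

19:00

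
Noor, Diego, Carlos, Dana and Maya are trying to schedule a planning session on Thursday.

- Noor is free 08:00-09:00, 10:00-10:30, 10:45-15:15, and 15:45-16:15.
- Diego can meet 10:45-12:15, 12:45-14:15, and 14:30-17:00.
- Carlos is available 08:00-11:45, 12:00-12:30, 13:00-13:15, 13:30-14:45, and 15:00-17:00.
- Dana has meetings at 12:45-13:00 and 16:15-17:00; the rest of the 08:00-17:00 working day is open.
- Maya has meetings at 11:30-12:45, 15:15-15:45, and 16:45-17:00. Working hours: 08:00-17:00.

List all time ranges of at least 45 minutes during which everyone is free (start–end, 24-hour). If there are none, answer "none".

10:45–11:30, 13:30–14:15

Dana free within 08:00–17:00: 08:00–12:45, 13:00–16:15.
Maya free within 08:00–17:00: 08:00–11:30, 12:45–15:15, 15:45–16:45.
Noor ∩ Diego: 10:45–12:15, 12:45–14:15, 14:30–15:15, 15:45–16:15.
Noor ∩ Diego ∩ Carlos: 10:45–11:45, 12:00–12:15, 13:00–13:15, 13:30–14:15, 14:30–14:45, 15:00–15:15, 15:45–16:15.
Noor ∩ Diego ∩ Carlos ∩ Dana: 10:45–11:45, 12:00–12:15, 13:00–13:15, 13:30–14:15, 14:30–14:45, 15:00–15:15, 15:45–16:15.
Noor ∩ Diego ∩ Carlos ∩ Dana ∩ Maya: 10:45–11:30, 13:00–13:15, 13:30–14:15, 14:30–14:45, 15:00–15:15, 15:45–16:15.
Windows ≥ 45 min: 10:45–11:30, 13:30–14:15.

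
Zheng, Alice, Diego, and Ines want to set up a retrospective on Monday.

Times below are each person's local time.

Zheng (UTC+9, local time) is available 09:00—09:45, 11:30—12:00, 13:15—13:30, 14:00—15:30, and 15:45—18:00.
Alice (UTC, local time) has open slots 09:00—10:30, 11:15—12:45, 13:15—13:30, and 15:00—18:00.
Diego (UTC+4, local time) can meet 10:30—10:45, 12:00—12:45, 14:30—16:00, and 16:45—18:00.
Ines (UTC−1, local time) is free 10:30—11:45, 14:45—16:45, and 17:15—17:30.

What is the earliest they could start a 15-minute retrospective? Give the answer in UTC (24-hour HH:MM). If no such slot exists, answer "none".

Zheng → UTC: 00:00–00:45, 02:30–03:00, 04:15–04:30, 05:00–06:30, 06:45–09:00.
Alice → UTC: 09:00–10:30, 11:15–12:45, 13:15–13:30, 15:00–18:00.
Diego → UTC: 06:30–06:45, 08:00–08:45, 10:30–12:00, 12:45–14:00.
Ines → UTC: 11:30–12:45, 15:45–17:45, 18:15–18:30.
Zheng ∩ Alice: (none).
Zheng ∩ Alice ∩ Diego: (none).
Zheng ∩ Alice ∩ Diego ∩ Ines: (none).
Windows ≥ 15 min: (none).

none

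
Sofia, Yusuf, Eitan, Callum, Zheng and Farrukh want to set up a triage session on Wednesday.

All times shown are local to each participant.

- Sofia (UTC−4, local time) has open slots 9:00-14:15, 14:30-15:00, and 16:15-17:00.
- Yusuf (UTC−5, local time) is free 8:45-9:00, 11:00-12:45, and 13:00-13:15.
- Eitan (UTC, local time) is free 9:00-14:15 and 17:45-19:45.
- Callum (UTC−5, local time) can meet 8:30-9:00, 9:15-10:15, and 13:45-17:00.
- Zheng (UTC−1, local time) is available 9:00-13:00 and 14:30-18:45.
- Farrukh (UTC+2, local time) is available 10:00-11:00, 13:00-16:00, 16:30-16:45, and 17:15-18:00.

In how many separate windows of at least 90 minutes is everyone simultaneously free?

Sofia → UTC: 13:00–18:15, 18:30–19:00, 20:15–21:00.
Yusuf → UTC: 13:45–14:00, 16:00–17:45, 18:00–18:15.
Eitan → UTC: 09:00–14:15, 17:45–19:45.
Callum → UTC: 13:30–14:00, 14:15–15:15, 18:45–22:00.
Zheng → UTC: 10:00–14:00, 15:30–19:45.
Farrukh → UTC: 08:00–09:00, 11:00–14:00, 14:30–14:45, 15:15–16:00.
Sofia ∩ Yusuf: 13:45–14:00, 16:00–17:45, 18:00–18:15.
Sofia ∩ Yusuf ∩ Eitan: 13:45–14:00, 18:00–18:15.
Sofia ∩ Yusuf ∩ Eitan ∩ Callum: 13:45–14:00.
Sofia ∩ Yusuf ∩ Eitan ∩ Callum ∩ Zheng: 13:45–14:00.
Sofia ∩ Yusuf ∩ Eitan ∩ Callum ∩ Zheng ∩ Farrukh: 13:45–14:00.
Windows ≥ 90 min: (none).
That's 0 windows.

0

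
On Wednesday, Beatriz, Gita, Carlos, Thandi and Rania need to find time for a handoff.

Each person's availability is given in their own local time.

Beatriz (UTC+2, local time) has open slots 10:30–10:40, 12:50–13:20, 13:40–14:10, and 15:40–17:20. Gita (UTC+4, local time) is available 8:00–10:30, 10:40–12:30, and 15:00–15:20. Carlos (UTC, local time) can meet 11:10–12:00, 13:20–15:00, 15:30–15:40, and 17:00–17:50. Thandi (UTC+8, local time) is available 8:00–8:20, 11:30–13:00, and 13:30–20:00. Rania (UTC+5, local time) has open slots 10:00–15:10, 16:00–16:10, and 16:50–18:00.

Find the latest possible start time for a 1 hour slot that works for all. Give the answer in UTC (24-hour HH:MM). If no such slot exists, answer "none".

none

Beatriz → UTC: 08:30–08:40, 10:50–11:20, 11:40–12:10, 13:40–15:20.
Gita → UTC: 04:00–06:30, 06:40–08:30, 11:00–11:20.
Carlos → UTC: 11:10–12:00, 13:20–15:00, 15:30–15:40, 17:00–17:50.
Thandi → UTC: 00:00–00:20, 03:30–05:00, 05:30–12:00.
Rania → UTC: 05:00–10:10, 11:00–11:10, 11:50–13:00.
Beatriz ∩ Gita: 11:00–11:20.
Beatriz ∩ Gita ∩ Carlos: 11:10–11:20.
Beatriz ∩ Gita ∩ Carlos ∩ Thandi: 11:10–11:20.
Beatriz ∩ Gita ∩ Carlos ∩ Thandi ∩ Rania: (none).
Windows ≥ 60 min: (none).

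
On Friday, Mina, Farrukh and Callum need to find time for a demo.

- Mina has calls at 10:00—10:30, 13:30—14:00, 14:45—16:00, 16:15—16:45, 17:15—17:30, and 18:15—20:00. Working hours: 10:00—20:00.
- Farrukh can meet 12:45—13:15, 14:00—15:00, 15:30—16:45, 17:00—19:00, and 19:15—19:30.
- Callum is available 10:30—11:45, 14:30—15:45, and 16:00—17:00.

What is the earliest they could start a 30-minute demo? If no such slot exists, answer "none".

Mina free within 10:00–20:00: 10:30–13:30, 14:00–14:45, 16:00–16:15, 16:45–17:15, 17:30–18:15.
Mina ∩ Farrukh: 12:45–13:15, 14:00–14:45, 16:00–16:15, 17:00–17:15, 17:30–18:15.
Mina ∩ Farrukh ∩ Callum: 14:30–14:45, 16:00–16:15.
Windows ≥ 30 min: (none).

none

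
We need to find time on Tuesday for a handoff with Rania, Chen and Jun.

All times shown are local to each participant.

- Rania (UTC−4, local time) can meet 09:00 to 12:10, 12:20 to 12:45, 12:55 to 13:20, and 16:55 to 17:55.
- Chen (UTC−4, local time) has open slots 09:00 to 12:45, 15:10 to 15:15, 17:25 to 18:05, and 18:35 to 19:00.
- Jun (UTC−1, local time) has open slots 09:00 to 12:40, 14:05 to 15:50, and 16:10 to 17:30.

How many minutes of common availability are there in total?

130 minutes

Rania → UTC: 13:00–16:10, 16:20–16:45, 16:55–17:20, 20:55–21:55.
Chen → UTC: 13:00–16:45, 19:10–19:15, 21:25–22:05, 22:35–23:00.
Jun → UTC: 10:00–13:40, 15:05–16:50, 17:10–18:30.
Rania ∩ Chen: 13:00–16:10, 16:20–16:45, 21:25–21:55.
Rania ∩ Chen ∩ Jun: 13:00–13:40, 15:05–16:10, 16:20–16:45.
Total common minutes: 40 + 65 + 25 = 130.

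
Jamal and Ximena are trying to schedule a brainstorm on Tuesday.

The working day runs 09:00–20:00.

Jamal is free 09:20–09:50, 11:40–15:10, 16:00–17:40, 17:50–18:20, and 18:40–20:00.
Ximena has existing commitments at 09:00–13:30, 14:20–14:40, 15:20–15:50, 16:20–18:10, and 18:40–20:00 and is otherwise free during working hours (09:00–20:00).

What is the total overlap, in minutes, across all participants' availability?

Ximena free within 09:00–20:00: 13:30–14:20, 14:40–15:20, 15:50–16:20, 18:10–18:40.
Jamal ∩ Ximena: 13:30–14:20, 14:40–15:10, 16:00–16:20, 18:10–18:20.
Total common minutes: 50 + 30 + 20 + 10 = 110.

110 minutes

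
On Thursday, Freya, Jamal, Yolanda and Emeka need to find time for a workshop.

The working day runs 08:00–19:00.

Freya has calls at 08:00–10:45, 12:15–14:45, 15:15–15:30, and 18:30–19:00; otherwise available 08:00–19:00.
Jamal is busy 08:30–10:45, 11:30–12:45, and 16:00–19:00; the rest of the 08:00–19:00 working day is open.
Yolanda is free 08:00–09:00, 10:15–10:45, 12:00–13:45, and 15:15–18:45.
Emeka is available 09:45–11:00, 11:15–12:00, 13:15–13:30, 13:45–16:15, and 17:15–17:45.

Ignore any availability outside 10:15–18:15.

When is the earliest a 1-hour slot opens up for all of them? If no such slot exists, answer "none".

none

Freya free within 08:00–19:00: 10:45–12:15, 14:45–15:15, 15:30–18:30.
Jamal free within 08:00–19:00: 08:00–08:30, 10:45–11:30, 12:45–16:00.
Freya ∩ Jamal: 10:45–11:30, 14:45–15:15, 15:30–16:00.
Freya ∩ Jamal ∩ Yolanda: 15:30–16:00.
Freya ∩ Jamal ∩ Yolanda ∩ Emeka: 15:30–16:00.
Restricted to 10:15–18:15: 15:30–16:00.
Windows ≥ 60 min: (none).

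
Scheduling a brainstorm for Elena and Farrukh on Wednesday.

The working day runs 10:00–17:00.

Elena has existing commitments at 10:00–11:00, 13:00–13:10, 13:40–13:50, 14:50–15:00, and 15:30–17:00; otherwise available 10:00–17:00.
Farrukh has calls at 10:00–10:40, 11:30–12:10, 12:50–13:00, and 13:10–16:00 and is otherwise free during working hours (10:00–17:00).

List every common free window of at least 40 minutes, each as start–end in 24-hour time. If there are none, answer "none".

Elena free within 10:00–17:00: 11:00–13:00, 13:10–13:40, 13:50–14:50, 15:00–15:30.
Farrukh free within 10:00–17:00: 10:40–11:30, 12:10–12:50, 13:00–13:10, 16:00–17:00.
Elena ∩ Farrukh: 11:00–11:30, 12:10–12:50.
Windows ≥ 40 min: 12:10–12:50.

12:10–12:50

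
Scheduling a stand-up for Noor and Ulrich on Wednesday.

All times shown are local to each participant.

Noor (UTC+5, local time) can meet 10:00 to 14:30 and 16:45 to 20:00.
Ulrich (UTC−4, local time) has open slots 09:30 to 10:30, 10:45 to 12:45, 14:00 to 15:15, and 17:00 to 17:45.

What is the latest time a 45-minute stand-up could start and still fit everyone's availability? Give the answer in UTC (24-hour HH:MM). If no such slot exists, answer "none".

13:45

Noor → UTC: 05:00–09:30, 11:45–15:00.
Ulrich → UTC: 13:30–14:30, 14:45–16:45, 18:00–19:15, 21:00–21:45.
Noor ∩ Ulrich: 13:30–14:30, 14:45–15:00.
Windows ≥ 45 min: 13:30–14:30.
Latest start in the last window 13:30–14:30 is 14:30 − 45 min = 13:45.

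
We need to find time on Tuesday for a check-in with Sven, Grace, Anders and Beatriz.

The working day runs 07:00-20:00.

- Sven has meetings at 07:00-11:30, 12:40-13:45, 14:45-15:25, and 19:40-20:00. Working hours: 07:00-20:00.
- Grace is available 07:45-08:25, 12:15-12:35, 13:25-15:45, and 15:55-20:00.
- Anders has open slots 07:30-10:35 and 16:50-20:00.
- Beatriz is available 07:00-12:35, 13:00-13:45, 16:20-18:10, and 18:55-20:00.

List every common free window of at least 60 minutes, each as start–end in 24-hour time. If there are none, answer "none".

Sven free within 07:00–20:00: 11:30–12:40, 13:45–14:45, 15:25–19:40.
Sven ∩ Grace: 12:15–12:35, 13:45–14:45, 15:25–15:45, 15:55–19:40.
Sven ∩ Grace ∩ Anders: 16:50–19:40.
Sven ∩ Grace ∩ Anders ∩ Beatriz: 16:50–18:10, 18:55–19:40.
Windows ≥ 60 min: 16:50–18:10.

16:50–18:10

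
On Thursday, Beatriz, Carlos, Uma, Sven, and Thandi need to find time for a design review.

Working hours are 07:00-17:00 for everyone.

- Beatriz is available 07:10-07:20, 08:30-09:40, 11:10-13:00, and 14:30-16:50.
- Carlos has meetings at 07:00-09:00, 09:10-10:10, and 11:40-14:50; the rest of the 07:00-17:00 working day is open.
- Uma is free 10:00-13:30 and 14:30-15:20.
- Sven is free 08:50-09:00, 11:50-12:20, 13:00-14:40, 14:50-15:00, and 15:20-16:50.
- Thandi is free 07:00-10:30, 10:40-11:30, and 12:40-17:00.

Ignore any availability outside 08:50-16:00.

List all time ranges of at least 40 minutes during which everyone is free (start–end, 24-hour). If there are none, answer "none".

Carlos free within 07:00–17:00: 09:00–09:10, 10:10–11:40, 14:50–17:00.
Beatriz ∩ Carlos: 09:00–09:10, 11:10–11:40, 14:50–16:50.
Beatriz ∩ Carlos ∩ Uma: 11:10–11:40, 14:50–15:20.
Beatriz ∩ Carlos ∩ Uma ∩ Sven: 14:50–15:00.
Beatriz ∩ Carlos ∩ Uma ∩ Sven ∩ Thandi: 14:50–15:00.
Restricted to 08:50–16:00: 14:50–15:00.
Windows ≥ 40 min: (none).

none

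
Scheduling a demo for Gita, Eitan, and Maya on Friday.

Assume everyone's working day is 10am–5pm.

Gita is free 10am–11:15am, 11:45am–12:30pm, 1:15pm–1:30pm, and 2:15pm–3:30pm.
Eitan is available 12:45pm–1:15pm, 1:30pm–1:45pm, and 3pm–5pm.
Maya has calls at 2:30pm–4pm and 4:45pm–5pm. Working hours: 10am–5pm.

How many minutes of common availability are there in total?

0 minutes

Maya free within 10:00–17:00: 10:00–14:30, 16:00–16:45.
Gita ∩ Eitan: 15:00–15:30.
Gita ∩ Eitan ∩ Maya: (none).
Total common minutes: 0.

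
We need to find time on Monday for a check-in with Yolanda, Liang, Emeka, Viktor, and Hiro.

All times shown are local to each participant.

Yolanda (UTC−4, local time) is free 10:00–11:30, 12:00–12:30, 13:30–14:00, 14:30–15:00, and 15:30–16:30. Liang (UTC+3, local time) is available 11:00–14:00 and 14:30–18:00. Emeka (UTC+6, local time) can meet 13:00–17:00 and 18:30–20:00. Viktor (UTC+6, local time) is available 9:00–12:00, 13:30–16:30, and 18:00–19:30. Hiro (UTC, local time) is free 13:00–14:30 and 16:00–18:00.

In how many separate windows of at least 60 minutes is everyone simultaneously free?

0

Yolanda → UTC: 14:00–15:30, 16:00–16:30, 17:30–18:00, 18:30–19:00, 19:30–20:30.
Liang → UTC: 08:00–11:00, 11:30–15:00.
Emeka → UTC: 07:00–11:00, 12:30–14:00.
Viktor → UTC: 03:00–06:00, 07:30–10:30, 12:00–13:30.
Hiro → UTC: 13:00–14:30, 16:00–18:00.
Yolanda ∩ Liang: 14:00–15:00.
Yolanda ∩ Liang ∩ Emeka: (none).
Yolanda ∩ Liang ∩ Emeka ∩ Viktor: (none).
Yolanda ∩ Liang ∩ Emeka ∩ Viktor ∩ Hiro: (none).
Windows ≥ 60 min: (none).
That's 0 windows.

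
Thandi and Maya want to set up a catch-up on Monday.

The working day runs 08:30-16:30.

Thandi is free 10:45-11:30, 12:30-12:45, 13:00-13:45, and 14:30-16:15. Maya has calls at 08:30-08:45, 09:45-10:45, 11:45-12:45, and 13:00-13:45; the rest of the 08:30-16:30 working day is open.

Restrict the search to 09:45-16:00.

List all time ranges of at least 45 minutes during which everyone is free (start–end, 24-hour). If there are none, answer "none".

10:45–11:30, 14:30–16:00

Maya free within 08:30–16:30: 08:45–09:45, 10:45–11:45, 12:45–13:00, 13:45–16:30.
Thandi ∩ Maya: 10:45–11:30, 14:30–16:15.
Restricted to 09:45–16:00: 10:45–11:30, 14:30–16:00.
Windows ≥ 45 min: 10:45–11:30, 14:30–16:00.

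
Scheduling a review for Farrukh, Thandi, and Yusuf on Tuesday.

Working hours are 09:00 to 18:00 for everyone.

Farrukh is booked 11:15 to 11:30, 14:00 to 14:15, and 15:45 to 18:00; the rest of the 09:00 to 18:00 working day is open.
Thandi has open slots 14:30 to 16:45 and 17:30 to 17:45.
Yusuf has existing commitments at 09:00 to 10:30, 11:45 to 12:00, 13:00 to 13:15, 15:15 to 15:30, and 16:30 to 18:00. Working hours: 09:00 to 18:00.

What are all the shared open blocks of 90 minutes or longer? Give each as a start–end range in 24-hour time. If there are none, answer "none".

Farrukh free within 09:00–18:00: 09:00–11:15, 11:30–14:00, 14:15–15:45.
Yusuf free within 09:00–18:00: 10:30–11:45, 12:00–13:00, 13:15–15:15, 15:30–16:30.
Farrukh ∩ Thandi: 14:30–15:45.
Farrukh ∩ Thandi ∩ Yusuf: 14:30–15:15, 15:30–15:45.
Windows ≥ 90 min: (none).

none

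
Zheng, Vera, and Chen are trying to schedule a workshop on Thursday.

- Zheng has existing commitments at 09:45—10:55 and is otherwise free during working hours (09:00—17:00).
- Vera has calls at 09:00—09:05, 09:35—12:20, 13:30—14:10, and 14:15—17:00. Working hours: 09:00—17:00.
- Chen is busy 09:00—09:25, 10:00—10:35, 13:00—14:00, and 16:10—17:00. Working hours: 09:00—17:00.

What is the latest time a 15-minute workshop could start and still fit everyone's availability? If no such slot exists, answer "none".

Zheng free within 09:00–17:00: 09:00–09:45, 10:55–17:00.
Vera free within 09:00–17:00: 09:05–09:35, 12:20–13:30, 14:10–14:15.
Chen free within 09:00–17:00: 09:25–10:00, 10:35–13:00, 14:00–16:10.
Zheng ∩ Vera: 09:05–09:35, 12:20–13:30, 14:10–14:15.
Zheng ∩ Vera ∩ Chen: 09:25–09:35, 12:20–13:00, 14:10–14:15.
Windows ≥ 15 min: 12:20–13:00.
Latest start in the last window 12:20–13:00 is 13:00 − 15 min = 12:45.

12:45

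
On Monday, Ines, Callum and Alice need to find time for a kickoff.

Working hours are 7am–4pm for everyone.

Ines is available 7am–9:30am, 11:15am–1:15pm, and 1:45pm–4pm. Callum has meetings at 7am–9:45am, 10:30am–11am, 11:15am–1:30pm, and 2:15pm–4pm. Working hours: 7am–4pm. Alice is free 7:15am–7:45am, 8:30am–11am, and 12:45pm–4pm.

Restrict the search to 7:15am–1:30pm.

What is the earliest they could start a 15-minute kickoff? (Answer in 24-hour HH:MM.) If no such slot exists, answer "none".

none

Callum free within 07:00–16:00: 09:45–10:30, 11:00–11:15, 13:30–14:15.
Ines ∩ Callum: 13:45–14:15.
Ines ∩ Callum ∩ Alice: 13:45–14:15.
Restricted to 07:15–13:30: (none).
Windows ≥ 15 min: (none).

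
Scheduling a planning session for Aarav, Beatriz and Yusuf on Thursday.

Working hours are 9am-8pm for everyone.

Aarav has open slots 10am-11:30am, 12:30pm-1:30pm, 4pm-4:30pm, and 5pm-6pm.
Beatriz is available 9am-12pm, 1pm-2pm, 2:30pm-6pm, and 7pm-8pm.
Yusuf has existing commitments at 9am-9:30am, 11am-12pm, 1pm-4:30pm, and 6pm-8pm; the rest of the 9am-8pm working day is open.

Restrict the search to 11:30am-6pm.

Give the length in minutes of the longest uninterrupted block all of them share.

60 minutes

Yusuf free within 09:00–20:00: 09:30–11:00, 12:00–13:00, 16:30–18:00.
Aarav ∩ Beatriz: 10:00–11:30, 13:00–13:30, 16:00–16:30, 17:00–18:00.
Aarav ∩ Beatriz ∩ Yusuf: 10:00–11:00, 17:00–18:00.
Restricted to 11:30–18:00: 17:00–18:00.
Single common window of 60 minutes.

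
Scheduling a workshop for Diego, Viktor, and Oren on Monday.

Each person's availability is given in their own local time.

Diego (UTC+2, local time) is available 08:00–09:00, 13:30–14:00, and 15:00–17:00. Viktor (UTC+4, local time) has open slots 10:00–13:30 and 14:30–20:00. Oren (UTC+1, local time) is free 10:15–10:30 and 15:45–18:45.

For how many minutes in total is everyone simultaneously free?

15 minutes

Diego → UTC: 06:00–07:00, 11:30–12:00, 13:00–15:00.
Viktor → UTC: 06:00–09:30, 10:30–16:00.
Oren → UTC: 09:15–09:30, 14:45–17:45.
Diego ∩ Viktor: 06:00–07:00, 11:30–12:00, 13:00–15:00.
Diego ∩ Viktor ∩ Oren: 14:45–15:00.
Total common minutes: 15.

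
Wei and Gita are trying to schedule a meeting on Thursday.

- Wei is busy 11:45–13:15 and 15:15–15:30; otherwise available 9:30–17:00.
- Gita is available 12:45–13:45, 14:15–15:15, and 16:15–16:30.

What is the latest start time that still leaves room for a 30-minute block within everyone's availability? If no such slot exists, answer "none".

14:45

Wei free within 09:30–17:00: 09:30–11:45, 13:15–15:15, 15:30–17:00.
Wei ∩ Gita: 13:15–13:45, 14:15–15:15, 16:15–16:30.
Windows ≥ 30 min: 13:15–13:45, 14:15–15:15.
Latest start in the last window 14:15–15:15 is 15:15 − 30 min = 14:45.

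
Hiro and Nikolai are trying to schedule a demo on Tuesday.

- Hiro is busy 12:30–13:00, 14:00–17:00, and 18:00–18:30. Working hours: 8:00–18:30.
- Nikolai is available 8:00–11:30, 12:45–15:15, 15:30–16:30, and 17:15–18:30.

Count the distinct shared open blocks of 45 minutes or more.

Hiro free within 08:00–18:30: 08:00–12:30, 13:00–14:00, 17:00–18:00.
Hiro ∩ Nikolai: 08:00–11:30, 13:00–14:00, 17:15–18:00.
Windows ≥ 45 min: 08:00–11:30, 13:00–14:00, 17:15–18:00.
That's 3 windows.

3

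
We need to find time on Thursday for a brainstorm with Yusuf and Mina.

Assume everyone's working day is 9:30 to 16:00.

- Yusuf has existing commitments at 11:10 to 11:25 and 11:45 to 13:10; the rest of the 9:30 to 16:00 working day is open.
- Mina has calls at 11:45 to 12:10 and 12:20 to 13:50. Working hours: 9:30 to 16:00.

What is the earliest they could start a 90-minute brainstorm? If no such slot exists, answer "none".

Yusuf free within 09:30–16:00: 09:30–11:10, 11:25–11:45, 13:10–16:00.
Mina free within 09:30–16:00: 09:30–11:45, 12:10–12:20, 13:50–16:00.
Yusuf ∩ Mina: 09:30–11:10, 11:25–11:45, 13:50–16:00.
Windows ≥ 90 min: 09:30–11:10, 13:50–16:00.
Earliest such window starts at 09:30.

09:30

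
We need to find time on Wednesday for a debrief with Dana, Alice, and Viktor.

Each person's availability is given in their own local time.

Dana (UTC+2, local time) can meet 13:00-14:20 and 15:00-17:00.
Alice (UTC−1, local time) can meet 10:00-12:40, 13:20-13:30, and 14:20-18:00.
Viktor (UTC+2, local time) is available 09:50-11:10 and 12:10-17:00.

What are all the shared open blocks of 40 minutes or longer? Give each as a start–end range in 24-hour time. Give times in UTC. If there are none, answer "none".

Dana → UTC: 11:00–12:20, 13:00–15:00.
Alice → UTC: 11:00–13:40, 14:20–14:30, 15:20–19:00.
Viktor → UTC: 07:50–09:10, 10:10–15:00.
Dana ∩ Alice: 11:00–12:20, 13:00–13:40, 14:20–14:30.
Dana ∩ Alice ∩ Viktor: 11:00–12:20, 13:00–13:40, 14:20–14:30.
Windows ≥ 40 min: 11:00–12:20, 13:00–13:40.

11:00–12:20, 13:00–13:40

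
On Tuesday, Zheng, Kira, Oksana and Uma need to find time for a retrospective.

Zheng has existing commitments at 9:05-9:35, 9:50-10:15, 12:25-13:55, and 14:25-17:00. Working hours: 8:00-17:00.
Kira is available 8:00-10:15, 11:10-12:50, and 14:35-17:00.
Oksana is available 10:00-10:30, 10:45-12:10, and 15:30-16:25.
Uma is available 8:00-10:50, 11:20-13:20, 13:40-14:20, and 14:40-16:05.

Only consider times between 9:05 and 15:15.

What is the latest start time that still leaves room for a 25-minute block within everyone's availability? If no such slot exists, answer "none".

11:45

Zheng free within 08:00–17:00: 08:00–09:05, 09:35–09:50, 10:15–12:25, 13:55–14:25.
Zheng ∩ Kira: 08:00–09:05, 09:35–09:50, 11:10–12:25.
Zheng ∩ Kira ∩ Oksana: 11:10–12:10.
Zheng ∩ Kira ∩ Oksana ∩ Uma: 11:20–12:10.
Restricted to 09:05–15:15: 11:20–12:10.
Windows ≥ 25 min: 11:20–12:10.
Latest start in the last window 11:20–12:10 is 12:10 − 25 min = 11:45.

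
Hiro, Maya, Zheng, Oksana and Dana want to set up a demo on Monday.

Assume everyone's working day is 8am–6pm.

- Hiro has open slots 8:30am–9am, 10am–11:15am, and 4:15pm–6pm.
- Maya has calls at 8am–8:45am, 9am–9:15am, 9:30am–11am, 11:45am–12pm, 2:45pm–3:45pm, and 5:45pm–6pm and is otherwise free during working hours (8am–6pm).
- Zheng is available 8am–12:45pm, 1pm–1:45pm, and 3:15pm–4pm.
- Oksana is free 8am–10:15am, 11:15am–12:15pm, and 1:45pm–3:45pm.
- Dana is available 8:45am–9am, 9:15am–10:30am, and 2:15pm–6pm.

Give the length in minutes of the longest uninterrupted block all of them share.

Maya free within 08:00–18:00: 08:45–09:00, 09:15–09:30, 11:00–11:45, 12:00–14:45, 15:45–17:45.
Hiro ∩ Maya: 08:45–09:00, 11:00–11:15, 16:15–17:45.
Hiro ∩ Maya ∩ Zheng: 08:45–09:00, 11:00–11:15.
Hiro ∩ Maya ∩ Zheng ∩ Oksana: 08:45–09:00.
Hiro ∩ Maya ∩ Zheng ∩ Oksana ∩ Dana: 08:45–09:00.
Single common window of 15 minutes.

15 minutes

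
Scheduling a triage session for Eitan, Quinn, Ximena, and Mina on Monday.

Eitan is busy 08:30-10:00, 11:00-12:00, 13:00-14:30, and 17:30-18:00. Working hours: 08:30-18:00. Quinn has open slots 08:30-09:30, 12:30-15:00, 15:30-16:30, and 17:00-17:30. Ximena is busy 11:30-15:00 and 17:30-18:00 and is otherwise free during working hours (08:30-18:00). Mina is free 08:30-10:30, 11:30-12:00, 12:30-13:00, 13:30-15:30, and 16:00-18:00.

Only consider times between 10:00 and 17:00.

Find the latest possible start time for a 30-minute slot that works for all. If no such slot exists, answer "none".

16:00

Eitan free within 08:30–18:00: 10:00–11:00, 12:00–13:00, 14:30–17:30.
Ximena free within 08:30–18:00: 08:30–11:30, 15:00–17:30.
Eitan ∩ Quinn: 12:30–13:00, 14:30–15:00, 15:30–16:30, 17:00–17:30.
Eitan ∩ Quinn ∩ Ximena: 15:30–16:30, 17:00–17:30.
Eitan ∩ Quinn ∩ Ximena ∩ Mina: 16:00–16:30, 17:00–17:30.
Restricted to 10:00–17:00: 16:00–16:30.
Windows ≥ 30 min: 16:00–16:30.
Latest start in the last window 16:00–16:30 is 16:30 − 30 min = 16:00.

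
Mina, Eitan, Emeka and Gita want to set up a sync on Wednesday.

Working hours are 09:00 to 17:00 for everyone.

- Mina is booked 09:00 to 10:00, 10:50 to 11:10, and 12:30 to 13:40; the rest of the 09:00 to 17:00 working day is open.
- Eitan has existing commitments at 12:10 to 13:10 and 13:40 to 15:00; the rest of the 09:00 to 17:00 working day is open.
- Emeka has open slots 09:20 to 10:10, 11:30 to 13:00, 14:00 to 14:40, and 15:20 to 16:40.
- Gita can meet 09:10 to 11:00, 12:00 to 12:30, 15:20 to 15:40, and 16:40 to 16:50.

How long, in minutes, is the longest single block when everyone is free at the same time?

Mina free within 09:00–17:00: 10:00–10:50, 11:10–12:30, 13:40–17:00.
Eitan free within 09:00–17:00: 09:00–12:10, 13:10–13:40, 15:00–17:00.
Mina ∩ Eitan: 10:00–10:50, 11:10–12:10, 15:00–17:00.
Mina ∩ Eitan ∩ Emeka: 10:00–10:10, 11:30–12:10, 15:20–16:40.
Mina ∩ Eitan ∩ Emeka ∩ Gita: 10:00–10:10, 12:00–12:10, 15:20–15:40.
Common window lengths: 10, 10, 20 min; longest is 20.

20 minutes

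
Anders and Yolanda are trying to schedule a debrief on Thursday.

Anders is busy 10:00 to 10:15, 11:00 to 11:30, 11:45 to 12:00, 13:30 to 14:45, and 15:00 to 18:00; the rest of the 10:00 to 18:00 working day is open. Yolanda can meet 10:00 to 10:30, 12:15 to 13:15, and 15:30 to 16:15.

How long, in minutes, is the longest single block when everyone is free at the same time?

60 minutes

Anders free within 10:00–18:00: 10:15–11:00, 11:30–11:45, 12:00–13:30, 14:45–15:00.
Anders ∩ Yolanda: 10:15–10:30, 12:15–13:15.
Common window lengths: 15, 60 min; longest is 60.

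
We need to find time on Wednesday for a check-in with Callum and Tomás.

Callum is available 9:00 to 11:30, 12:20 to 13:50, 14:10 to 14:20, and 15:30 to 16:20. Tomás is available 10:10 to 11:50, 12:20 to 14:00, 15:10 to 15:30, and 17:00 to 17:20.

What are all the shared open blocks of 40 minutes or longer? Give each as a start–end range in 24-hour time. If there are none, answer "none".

10:10–11:30, 12:20–13:50

Callum ∩ Tomás: 10:10–11:30, 12:20–13:50.
Windows ≥ 40 min: 10:10–11:30, 12:20–13:50.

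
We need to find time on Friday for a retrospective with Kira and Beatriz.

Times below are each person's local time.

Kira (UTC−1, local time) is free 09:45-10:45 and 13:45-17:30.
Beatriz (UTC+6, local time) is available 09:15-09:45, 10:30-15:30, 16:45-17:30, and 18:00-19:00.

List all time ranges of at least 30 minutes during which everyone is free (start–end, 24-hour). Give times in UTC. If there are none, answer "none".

Kira → UTC: 10:45–11:45, 14:45–18:30.
Beatriz → UTC: 03:15–03:45, 04:30–09:30, 10:45–11:30, 12:00–13:00.
Kira ∩ Beatriz: 10:45–11:30.
Windows ≥ 30 min: 10:45–11:30.

10:45–11:30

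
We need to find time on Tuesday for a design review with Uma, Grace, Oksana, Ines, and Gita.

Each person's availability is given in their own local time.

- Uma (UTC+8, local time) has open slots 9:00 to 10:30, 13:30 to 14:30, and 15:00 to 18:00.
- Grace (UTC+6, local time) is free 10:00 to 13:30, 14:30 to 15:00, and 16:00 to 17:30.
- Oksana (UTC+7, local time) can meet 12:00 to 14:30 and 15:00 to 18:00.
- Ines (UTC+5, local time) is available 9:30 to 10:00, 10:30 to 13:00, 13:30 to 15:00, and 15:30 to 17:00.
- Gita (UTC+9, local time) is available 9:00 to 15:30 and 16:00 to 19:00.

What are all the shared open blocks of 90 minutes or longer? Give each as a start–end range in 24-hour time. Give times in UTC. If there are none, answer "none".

Uma → UTC: 01:00–02:30, 05:30–06:30, 07:00–10:00.
Grace → UTC: 04:00–07:30, 08:30–09:00, 10:00–11:30.
Oksana → UTC: 05:00–07:30, 08:00–11:00.
Ines → UTC: 04:30–05:00, 05:30–08:00, 08:30–10:00, 10:30–12:00.
Gita → UTC: 00:00–06:30, 07:00–10:00.
Uma ∩ Grace: 05:30–06:30, 07:00–07:30, 08:30–09:00.
Uma ∩ Grace ∩ Oksana: 05:30–06:30, 07:00–07:30, 08:30–09:00.
Uma ∩ Grace ∩ Oksana ∩ Ines: 05:30–06:30, 07:00–07:30, 08:30–09:00.
Uma ∩ Grace ∩ Oksana ∩ Ines ∩ Gita: 05:30–06:30, 07:00–07:30, 08:30–09:00.
Windows ≥ 90 min: (none).

none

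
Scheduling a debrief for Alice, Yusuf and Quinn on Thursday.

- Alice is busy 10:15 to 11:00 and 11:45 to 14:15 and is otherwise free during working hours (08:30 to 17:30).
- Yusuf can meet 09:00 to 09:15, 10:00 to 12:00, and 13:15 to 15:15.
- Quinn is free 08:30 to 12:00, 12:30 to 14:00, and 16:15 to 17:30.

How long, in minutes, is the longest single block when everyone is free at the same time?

45 minutes

Alice free within 08:30–17:30: 08:30–10:15, 11:00–11:45, 14:15–17:30.
Alice ∩ Yusuf: 09:00–09:15, 10:00–10:15, 11:00–11:45, 14:15–15:15.
Alice ∩ Yusuf ∩ Quinn: 09:00–09:15, 10:00–10:15, 11:00–11:45.
Common window lengths: 15, 15, 45 min; longest is 45.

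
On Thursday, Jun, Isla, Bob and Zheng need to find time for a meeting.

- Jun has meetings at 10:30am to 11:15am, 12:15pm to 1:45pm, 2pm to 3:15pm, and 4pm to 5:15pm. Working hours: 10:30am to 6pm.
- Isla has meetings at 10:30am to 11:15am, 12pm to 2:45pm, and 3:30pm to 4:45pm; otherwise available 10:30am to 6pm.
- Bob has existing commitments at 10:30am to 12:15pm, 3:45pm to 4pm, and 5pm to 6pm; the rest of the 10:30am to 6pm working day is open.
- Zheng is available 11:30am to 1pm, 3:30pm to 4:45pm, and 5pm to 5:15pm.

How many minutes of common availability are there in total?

Jun free within 10:30–18:00: 11:15–12:15, 13:45–14:00, 15:15–16:00, 17:15–18:00.
Isla free within 10:30–18:00: 11:15–12:00, 14:45–15:30, 16:45–18:00.
Bob free within 10:30–18:00: 12:15–15:45, 16:00–17:00.
Jun ∩ Isla: 11:15–12:00, 15:15–15:30, 17:15–18:00.
Jun ∩ Isla ∩ Bob: 15:15–15:30.
Jun ∩ Isla ∩ Bob ∩ Zheng: (none).
Total common minutes: 0.

0 minutes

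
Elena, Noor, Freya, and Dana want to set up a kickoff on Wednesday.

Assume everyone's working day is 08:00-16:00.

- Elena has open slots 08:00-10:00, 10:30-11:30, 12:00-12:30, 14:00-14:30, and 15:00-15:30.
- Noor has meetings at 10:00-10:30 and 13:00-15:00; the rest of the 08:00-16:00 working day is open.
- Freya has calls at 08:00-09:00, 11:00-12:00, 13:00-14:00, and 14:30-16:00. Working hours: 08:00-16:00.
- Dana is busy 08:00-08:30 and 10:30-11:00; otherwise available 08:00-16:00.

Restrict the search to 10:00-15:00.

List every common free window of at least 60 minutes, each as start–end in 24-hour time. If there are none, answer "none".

Noor free within 08:00–16:00: 08:00–10:00, 10:30–13:00, 15:00–16:00.
Freya free within 08:00–16:00: 09:00–11:00, 12:00–13:00, 14:00–14:30.
Dana free within 08:00–16:00: 08:30–10:30, 11:00–16:00.
Elena ∩ Noor: 08:00–10:00, 10:30–11:30, 12:00–12:30, 15:00–15:30.
Elena ∩ Noor ∩ Freya: 09:00–10:00, 10:30–11:00, 12:00–12:30.
Elena ∩ Noor ∩ Freya ∩ Dana: 09:00–10:00, 12:00–12:30.
Restricted to 10:00–15:00: 12:00–12:30.
Windows ≥ 60 min: (none).

none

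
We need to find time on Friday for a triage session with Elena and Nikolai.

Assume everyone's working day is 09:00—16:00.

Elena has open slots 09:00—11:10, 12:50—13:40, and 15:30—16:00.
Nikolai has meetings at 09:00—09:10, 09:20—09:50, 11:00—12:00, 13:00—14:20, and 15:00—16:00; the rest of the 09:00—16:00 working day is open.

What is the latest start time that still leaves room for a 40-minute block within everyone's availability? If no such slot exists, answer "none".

10:20

Nikolai free within 09:00–16:00: 09:10–09:20, 09:50–11:00, 12:00–13:00, 14:20–15:00.
Elena ∩ Nikolai: 09:10–09:20, 09:50–11:00, 12:50–13:00.
Windows ≥ 40 min: 09:50–11:00.
Latest start in the last window 09:50–11:00 is 11:00 − 40 min = 10:20.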